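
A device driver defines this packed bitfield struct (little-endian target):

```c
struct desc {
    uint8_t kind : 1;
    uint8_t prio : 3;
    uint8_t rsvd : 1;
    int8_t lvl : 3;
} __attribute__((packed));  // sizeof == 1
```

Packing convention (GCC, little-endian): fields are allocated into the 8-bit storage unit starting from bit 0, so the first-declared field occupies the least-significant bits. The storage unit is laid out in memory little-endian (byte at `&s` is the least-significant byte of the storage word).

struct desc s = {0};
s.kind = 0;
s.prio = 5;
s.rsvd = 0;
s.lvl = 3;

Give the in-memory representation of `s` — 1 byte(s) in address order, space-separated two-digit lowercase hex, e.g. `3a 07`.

6a

[0+:1] kind=0 & 0x1 = 0x0; word=0x00
[1+:3] prio=5 & 0x7 = 0x5; word=0x0a
[4+:1] rsvd=0 & 0x1 = 0x0; word=0x0a
[5+:3] lvl=3 & 0x7 = 0x3; word=0x6a
word = 0x6a → little-endian bytes:
  [0]=0x6a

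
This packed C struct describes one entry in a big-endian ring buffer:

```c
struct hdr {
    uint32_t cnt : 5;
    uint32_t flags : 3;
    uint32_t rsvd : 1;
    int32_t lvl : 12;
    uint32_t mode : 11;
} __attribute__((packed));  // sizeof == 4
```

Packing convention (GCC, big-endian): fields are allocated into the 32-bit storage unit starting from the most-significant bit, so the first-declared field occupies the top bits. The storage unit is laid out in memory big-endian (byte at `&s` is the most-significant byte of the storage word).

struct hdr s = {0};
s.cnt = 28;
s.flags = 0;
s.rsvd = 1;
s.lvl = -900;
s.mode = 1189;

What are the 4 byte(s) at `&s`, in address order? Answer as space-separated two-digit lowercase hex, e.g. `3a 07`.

[27+:5] cnt=28 & 0x1f = 0x1c; word=0xe0000000
[24+:3] flags=0 & 0x7 = 0x0; word=0xe0000000
[23+:1] rsvd=1 & 0x1 = 0x1; word=0xe0800000
[11+:12] lvl=-900 & 0xfff = 0xc7c; word=0xe0e3e000
[0+:11] mode=1189 & 0x7ff = 0x4a5; word=0xe0e3e4a5
word = 0xe0e3e4a5 → big-endian bytes:
  [0]=0xe0  [1]=0xe3  [2]=0xe4  [3]=0xa5

e0 e3 e4 a5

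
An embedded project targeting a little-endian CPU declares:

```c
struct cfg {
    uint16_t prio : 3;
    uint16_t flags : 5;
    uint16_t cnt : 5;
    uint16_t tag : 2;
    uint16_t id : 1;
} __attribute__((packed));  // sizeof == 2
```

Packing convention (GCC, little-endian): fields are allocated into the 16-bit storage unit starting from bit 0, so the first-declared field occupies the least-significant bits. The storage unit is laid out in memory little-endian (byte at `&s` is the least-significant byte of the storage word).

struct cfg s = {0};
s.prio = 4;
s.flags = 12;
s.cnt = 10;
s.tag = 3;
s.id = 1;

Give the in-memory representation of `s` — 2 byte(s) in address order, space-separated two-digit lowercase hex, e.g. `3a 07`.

64 ea

prio:3 = 4 → 0x4 << 0 → word 0x0004
flags:5 = 12 → 0xc << 3 → word 0x0064
cnt:5 = 10 → 0xa << 8 → word 0x0a64
tag:2 = 3 → 0x3 << 13 → word 0x6a64
id:1 = 1 → 0x1 << 15 → word 0xea64
word = 0xea64 → little-endian bytes:
  [0]=0x64  [1]=0xea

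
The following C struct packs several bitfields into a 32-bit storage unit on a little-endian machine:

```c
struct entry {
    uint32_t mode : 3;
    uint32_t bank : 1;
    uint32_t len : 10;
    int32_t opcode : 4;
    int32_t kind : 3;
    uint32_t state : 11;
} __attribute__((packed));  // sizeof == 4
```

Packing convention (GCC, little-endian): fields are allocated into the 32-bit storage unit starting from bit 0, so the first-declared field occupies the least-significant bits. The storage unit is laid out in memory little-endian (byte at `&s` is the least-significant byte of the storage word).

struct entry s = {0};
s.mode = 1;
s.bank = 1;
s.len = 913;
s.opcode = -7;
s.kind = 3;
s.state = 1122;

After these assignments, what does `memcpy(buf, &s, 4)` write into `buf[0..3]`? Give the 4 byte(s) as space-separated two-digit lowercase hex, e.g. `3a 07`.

[0+:3] mode=1 & 0x7 = 0x1; word=0x00000001
[3+:1] bank=1 & 0x1 = 0x1; word=0x00000009
[4+:10] len=913 & 0x3ff = 0x391; word=0x00003919
[14+:4] opcode=-7 & 0xf = 0x9; word=0x00027919
[18+:3] kind=3 & 0x7 = 0x3; word=0x000e7919
[21+:11] state=1122 & 0x7ff = 0x462; word=0x8c4e7919
word = 0x8c4e7919 → little-endian bytes:
  [0]=0x19  [1]=0x79  [2]=0x4e  [3]=0x8c

19 79 4e 8c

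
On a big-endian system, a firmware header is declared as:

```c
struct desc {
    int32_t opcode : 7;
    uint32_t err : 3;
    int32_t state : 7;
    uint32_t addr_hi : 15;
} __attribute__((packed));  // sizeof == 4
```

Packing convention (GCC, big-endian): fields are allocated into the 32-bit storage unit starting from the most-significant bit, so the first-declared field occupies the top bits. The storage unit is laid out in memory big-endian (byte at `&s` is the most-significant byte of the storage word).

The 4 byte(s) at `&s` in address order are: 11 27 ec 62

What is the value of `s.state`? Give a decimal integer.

-49

[0]=0x11 [1]=0x27 [2]=0xec [3]=0x62 (big-endian) → word 0x1127ec62
opcode [25+:7] = (word>>25) & 0x7f = 8
err [22+:3] = (word>>22) & 0x7 = 4
state [15+:7] = (word>>15) & 0x7f = 79  ←
addr_hi [0+:15] = (word>>0) & 0x7fff = 27746
state signed 7b, MSB=1: 79 - 128 = -49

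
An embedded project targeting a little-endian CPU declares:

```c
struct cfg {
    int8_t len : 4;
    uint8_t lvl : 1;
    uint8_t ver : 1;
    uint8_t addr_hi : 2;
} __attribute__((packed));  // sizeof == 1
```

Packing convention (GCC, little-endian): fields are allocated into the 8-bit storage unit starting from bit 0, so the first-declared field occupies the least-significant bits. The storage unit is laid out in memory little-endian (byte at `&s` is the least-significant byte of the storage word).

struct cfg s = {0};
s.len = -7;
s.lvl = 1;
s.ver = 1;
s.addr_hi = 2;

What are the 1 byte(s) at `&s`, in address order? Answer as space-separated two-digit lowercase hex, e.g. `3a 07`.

b9

len:4 = -7 → 0x9 << 0 → word 0x09
lvl:1 = 1 → 0x1 << 4 → word 0x19
ver:1 = 1 → 0x1 << 5 → word 0x39
addr_hi:2 = 2 → 0x2 << 6 → word 0xb9
word = 0xb9 → little-endian bytes:
  [0]=0xb9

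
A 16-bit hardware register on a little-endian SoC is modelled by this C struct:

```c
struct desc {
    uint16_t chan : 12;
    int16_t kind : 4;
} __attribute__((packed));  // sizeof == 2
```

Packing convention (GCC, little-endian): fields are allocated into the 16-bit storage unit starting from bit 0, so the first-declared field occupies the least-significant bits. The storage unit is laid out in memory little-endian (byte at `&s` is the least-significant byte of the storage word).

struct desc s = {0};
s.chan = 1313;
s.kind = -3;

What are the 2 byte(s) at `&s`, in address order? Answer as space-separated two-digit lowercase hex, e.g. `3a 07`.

chan (12b) val=1313 bits=0x521 at bit 0: 0x0521
kind (4b) val=-3 bits=0xd at bit 12: 0xd521
word = 0xd521 → little-endian bytes:
  [0]=0x21  [1]=0xd5

21 d5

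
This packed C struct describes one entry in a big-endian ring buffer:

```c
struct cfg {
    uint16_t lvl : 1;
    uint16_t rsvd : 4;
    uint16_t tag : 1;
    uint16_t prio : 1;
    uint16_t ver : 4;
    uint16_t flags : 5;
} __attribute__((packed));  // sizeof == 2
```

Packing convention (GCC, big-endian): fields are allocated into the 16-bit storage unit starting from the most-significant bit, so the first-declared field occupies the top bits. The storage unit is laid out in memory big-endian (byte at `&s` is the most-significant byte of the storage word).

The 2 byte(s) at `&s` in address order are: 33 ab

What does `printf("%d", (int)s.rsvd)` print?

6

[0]=0x33 [1]=0xab (big-endian) → word 0x33ab
lvl:1 @ bit 15 → (0x33ab>>15)&0x1 = 0x0
rsvd:4 @ bit 11 → (0x33ab>>11)&0xf = 0x6  ←
tag:1 @ bit 10 → (0x33ab>>10)&0x1 = 0x0
prio:1 @ bit 9 → (0x33ab>>9)&0x1 = 0x1
ver:4 @ bit 5 → (0x33ab>>5)&0xf = 0xd
flags:5 @ bit 0 → (0x33ab>>0)&0x1f = 0xb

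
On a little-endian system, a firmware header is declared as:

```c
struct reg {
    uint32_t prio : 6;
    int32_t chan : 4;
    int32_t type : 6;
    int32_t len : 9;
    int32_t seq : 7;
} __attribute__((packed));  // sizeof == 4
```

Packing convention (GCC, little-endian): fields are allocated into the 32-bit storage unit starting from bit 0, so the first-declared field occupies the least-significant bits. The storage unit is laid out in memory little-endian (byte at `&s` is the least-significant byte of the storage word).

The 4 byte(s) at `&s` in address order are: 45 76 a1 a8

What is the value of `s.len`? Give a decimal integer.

161

[0]=0x45 [1]=0x76 [2]=0xa1 [3]=0xa8 (little-endian) → word 0xa8a17645
prio [0+:6] = (word>>0) & 0x3f = 5
chan [6+:4] = (word>>6) & 0xf = 9
type [10+:6] = (word>>10) & 0x3f = 29
len [16+:9] = (word>>16) & 0x1ff = 161  ←
seq [25+:7] = (word>>25) & 0x7f = 84
len signed 9b, MSB=0: value = 161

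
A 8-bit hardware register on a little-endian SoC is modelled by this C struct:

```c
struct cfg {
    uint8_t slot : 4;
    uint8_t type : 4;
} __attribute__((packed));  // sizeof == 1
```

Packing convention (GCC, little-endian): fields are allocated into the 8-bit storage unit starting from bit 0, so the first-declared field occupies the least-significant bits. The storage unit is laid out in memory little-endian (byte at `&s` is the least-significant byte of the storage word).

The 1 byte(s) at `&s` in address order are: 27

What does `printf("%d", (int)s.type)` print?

2

[0]=0x27 (little-endian) → word 0x27
slot [0+:4] = (word>>0) & 0xf = 7
type [4+:4] = (word>>4) & 0xf = 2  ←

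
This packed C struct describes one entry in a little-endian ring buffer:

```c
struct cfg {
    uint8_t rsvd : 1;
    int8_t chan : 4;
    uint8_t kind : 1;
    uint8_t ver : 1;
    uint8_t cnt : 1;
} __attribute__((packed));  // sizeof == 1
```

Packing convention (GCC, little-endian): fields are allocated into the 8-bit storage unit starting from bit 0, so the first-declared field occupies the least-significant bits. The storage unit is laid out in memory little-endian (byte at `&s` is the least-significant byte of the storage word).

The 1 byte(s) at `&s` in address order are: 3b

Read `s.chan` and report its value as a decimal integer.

-3

[0]=0x3b (little-endian) → word 0x3b
rsvd [0+:1] = (word>>0) & 0x1 = 1
chan [1+:4] = (word>>1) & 0xf = 13  ←
kind [5+:1] = (word>>5) & 0x1 = 1
ver [6+:1] = (word>>6) & 0x1 = 0
cnt [7+:1] = (word>>7) & 0x1 = 0
chan signed 4b, MSB=1: 13 - 16 = -3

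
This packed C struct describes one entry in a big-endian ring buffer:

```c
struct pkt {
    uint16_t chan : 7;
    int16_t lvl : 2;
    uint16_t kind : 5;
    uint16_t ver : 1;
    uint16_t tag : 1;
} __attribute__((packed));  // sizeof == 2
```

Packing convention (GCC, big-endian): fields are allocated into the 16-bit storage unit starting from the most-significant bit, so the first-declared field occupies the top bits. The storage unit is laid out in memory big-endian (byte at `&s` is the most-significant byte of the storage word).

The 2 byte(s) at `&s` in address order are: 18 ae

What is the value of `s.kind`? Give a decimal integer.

11

[0]=0x18 [1]=0xae (big-endian) → word 0x18ae
chan [9+:7] = (word>>9) & 0x7f = 12
lvl [7+:2] = (word>>7) & 0x3 = 1
kind [2+:5] = (word>>2) & 0x1f = 11  ←
ver [1+:1] = (word>>1) & 0x1 = 1
tag [0+:1] = (word>>0) & 0x1 = 0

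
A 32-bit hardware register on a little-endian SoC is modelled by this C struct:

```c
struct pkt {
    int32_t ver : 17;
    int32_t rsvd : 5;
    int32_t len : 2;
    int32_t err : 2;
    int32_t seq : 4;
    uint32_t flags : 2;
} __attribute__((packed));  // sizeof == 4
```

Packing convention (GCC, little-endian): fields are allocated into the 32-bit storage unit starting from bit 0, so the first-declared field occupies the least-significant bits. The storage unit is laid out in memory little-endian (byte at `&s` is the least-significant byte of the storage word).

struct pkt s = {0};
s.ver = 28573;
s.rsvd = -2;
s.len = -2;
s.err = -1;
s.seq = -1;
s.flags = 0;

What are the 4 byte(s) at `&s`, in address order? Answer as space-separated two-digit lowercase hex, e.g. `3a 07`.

ver:17 = 28573 → 0x6f9d << 0 → word 0x00006f9d
rsvd:5 = -2 → 0x1e << 17 → word 0x003c6f9d
len:2 = -2 → 0x2 << 22 → word 0x00bc6f9d
err:2 = -1 → 0x3 << 24 → word 0x03bc6f9d
seq:4 = -1 → 0xf << 26 → word 0x3fbc6f9d
flags:2 = 0 → 0x0 << 30 → word 0x3fbc6f9d
word = 0x3fbc6f9d → little-endian bytes:
  [0]=0x9d  [1]=0x6f  [2]=0xbc  [3]=0x3f

9d 6f bc 3f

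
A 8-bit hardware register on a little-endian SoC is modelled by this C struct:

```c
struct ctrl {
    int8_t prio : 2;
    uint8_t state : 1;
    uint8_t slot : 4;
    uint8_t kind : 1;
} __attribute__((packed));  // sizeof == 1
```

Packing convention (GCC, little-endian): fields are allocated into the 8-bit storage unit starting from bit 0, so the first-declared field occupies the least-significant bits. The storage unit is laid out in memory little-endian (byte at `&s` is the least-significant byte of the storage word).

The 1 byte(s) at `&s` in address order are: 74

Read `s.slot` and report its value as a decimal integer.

14

[0]=0x74 (little-endian) → word 0x74
prio [0+:2] = (word>>0) & 0x3 = 0
state [2+:1] = (word>>2) & 0x1 = 1
slot [3+:4] = (word>>3) & 0xf = 14  ←
kind [7+:1] = (word>>7) & 0x1 = 0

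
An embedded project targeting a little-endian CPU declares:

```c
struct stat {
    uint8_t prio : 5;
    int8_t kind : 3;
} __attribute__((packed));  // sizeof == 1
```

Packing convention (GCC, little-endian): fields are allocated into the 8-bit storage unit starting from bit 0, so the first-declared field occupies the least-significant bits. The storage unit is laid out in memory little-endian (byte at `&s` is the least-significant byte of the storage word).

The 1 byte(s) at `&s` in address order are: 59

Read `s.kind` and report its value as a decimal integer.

2

[0]=0x59 (little-endian) → word 0x59
prio:5 @ bit 0 → (0x59>>0)&0x1f = 0x19
kind:3 @ bit 5 → (0x59>>5)&0x7 = 0x2  ←
kind signed 3b, MSB=0: value = 2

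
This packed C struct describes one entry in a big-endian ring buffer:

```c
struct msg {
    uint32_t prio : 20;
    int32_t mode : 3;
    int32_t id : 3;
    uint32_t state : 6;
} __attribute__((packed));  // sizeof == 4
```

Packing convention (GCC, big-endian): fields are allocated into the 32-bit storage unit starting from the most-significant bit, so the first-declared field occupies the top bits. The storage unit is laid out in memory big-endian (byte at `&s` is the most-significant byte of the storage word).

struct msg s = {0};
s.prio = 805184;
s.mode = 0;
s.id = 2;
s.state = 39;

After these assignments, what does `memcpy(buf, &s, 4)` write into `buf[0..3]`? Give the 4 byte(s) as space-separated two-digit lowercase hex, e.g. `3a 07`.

prio:20 = 805184 → 0xc4940 << 12 → word 0xc4940000
mode:3 = 0 → 0x0 << 9 → word 0xc4940000
id:3 = 2 → 0x2 << 6 → word 0xc4940080
state:6 = 39 → 0x27 << 0 → word 0xc49400a7
word = 0xc49400a7 → big-endian bytes:
  [0]=0xc4  [1]=0x94  [2]=0x00  [3]=0xa7

c4 94 00 a7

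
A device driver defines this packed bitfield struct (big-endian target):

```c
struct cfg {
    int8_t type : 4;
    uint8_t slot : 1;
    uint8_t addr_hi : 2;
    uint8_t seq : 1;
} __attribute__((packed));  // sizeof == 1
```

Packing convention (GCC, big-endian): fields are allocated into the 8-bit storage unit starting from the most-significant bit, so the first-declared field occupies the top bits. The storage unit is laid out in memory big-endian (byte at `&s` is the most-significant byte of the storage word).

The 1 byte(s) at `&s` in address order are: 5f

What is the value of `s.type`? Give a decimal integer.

5

[0]=0x5f (big-endian) → word 0x5f
type [4+:4] = (word>>4) & 0xf = 5  ←
slot [3+:1] = (word>>3) & 0x1 = 1
addr_hi [1+:2] = (word>>1) & 0x3 = 3
seq [0+:1] = (word>>0) & 0x1 = 1
type signed 4b, MSB=0: value = 5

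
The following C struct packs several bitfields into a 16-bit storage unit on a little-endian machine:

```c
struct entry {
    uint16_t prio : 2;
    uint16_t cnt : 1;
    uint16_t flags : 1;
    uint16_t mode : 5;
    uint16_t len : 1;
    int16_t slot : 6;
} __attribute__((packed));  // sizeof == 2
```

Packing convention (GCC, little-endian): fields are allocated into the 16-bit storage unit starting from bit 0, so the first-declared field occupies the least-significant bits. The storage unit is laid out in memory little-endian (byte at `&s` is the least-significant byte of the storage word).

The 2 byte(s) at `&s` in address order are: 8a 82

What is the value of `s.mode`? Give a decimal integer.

[0]=0x8a [1]=0x82 (little-endian) → word 0x828a
prio [0+:2] = (word>>0) & 0x3 = 2
cnt [2+:1] = (word>>2) & 0x1 = 0
flags [3+:1] = (word>>3) & 0x1 = 1
mode [4+:5] = (word>>4) & 0x1f = 8  ←
len [9+:1] = (word>>9) & 0x1 = 1
slot [10+:6] = (word>>10) & 0x3f = 32

8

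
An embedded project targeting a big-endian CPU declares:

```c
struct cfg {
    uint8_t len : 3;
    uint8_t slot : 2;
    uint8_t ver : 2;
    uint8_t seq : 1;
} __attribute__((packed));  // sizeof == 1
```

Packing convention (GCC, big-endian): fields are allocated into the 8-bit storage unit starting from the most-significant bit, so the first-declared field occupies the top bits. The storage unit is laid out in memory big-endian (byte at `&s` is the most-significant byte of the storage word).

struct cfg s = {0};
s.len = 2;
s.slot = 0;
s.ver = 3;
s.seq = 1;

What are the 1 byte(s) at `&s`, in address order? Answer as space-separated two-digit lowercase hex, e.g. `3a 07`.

47

len:3 = 2 → 0x2 << 5 → word 0x40
slot:2 = 0 → 0x0 << 3 → word 0x40
ver:2 = 3 → 0x3 << 1 → word 0x46
seq:1 = 1 → 0x1 << 0 → word 0x47
word = 0x47 → big-endian bytes:
  [0]=0x47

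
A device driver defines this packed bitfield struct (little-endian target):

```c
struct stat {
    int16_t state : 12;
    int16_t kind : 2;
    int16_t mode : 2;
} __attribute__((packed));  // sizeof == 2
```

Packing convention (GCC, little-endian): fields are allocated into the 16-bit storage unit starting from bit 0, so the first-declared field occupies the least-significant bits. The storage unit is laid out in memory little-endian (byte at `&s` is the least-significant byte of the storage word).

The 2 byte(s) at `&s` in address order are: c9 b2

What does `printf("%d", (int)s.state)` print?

[0]=0xc9 [1]=0xb2 (little-endian) → word 0xb2c9
state:12 @ bit 0 → (0xb2c9>>0)&0xfff = 0x2c9  ←
kind:2 @ bit 12 → (0xb2c9>>12)&0x3 = 0x3
mode:2 @ bit 14 → (0xb2c9>>14)&0x3 = 0x2
state signed 12b, MSB=0: value = 713

713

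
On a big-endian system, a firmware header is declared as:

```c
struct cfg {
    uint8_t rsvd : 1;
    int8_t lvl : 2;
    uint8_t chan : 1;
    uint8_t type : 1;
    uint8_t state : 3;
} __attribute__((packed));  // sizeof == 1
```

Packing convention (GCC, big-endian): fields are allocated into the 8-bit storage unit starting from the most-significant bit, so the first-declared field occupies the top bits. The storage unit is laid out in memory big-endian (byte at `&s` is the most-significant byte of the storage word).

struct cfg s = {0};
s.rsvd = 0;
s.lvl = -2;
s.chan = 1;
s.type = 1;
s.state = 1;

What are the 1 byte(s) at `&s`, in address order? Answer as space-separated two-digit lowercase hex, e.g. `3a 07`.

rsvd:1 = 0 → 0x0 << 7 → word 0x00
lvl:2 = -2 → 0x2 << 5 → word 0x40
chan:1 = 1 → 0x1 << 4 → word 0x50
type:1 = 1 → 0x1 << 3 → word 0x58
state:3 = 1 → 0x1 << 0 → word 0x59
word = 0x59 → big-endian bytes:
  [0]=0x59

59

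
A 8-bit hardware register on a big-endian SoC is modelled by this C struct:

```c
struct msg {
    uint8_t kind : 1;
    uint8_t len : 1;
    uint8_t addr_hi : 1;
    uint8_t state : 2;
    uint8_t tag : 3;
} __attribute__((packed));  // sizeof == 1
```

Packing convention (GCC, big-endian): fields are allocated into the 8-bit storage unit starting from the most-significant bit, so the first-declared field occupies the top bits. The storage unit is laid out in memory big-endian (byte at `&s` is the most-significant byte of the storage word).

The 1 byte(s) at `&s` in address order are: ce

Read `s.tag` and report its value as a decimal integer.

[0]=0xce (big-endian) → word 0xce
kind [7+:1] = (word>>7) & 0x1 = 1
len [6+:1] = (word>>6) & 0x1 = 1
addr_hi [5+:1] = (word>>5) & 0x1 = 0
state [3+:2] = (word>>3) & 0x3 = 1
tag [0+:3] = (word>>0) & 0x7 = 6  ←

6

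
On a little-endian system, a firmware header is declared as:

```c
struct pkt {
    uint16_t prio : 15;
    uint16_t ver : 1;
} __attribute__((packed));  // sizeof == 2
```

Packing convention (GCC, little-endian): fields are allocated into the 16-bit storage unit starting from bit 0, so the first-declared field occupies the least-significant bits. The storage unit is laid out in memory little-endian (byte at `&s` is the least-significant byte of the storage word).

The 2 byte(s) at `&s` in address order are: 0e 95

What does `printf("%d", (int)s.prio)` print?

[0]=0x0e [1]=0x95 (little-endian) → word 0x950e
prio:15 @ bit 0 → (0x950e>>0)&0x7fff = 0x150e  ←
ver:1 @ bit 15 → (0x950e>>15)&0x1 = 0x1

5390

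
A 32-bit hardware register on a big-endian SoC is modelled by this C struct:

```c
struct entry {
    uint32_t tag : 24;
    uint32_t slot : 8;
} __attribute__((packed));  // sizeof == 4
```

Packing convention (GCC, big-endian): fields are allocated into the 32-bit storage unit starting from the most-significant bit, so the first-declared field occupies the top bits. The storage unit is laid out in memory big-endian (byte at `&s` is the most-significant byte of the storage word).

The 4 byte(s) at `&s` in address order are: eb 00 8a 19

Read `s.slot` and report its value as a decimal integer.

25

[0]=0xeb [1]=0x00 [2]=0x8a [3]=0x19 (big-endian) → word 0xeb008a19
tag [8+:24] = (word>>8) & 0xffffff = 15401098
slot [0+:8] = (word>>0) & 0xff = 25  ←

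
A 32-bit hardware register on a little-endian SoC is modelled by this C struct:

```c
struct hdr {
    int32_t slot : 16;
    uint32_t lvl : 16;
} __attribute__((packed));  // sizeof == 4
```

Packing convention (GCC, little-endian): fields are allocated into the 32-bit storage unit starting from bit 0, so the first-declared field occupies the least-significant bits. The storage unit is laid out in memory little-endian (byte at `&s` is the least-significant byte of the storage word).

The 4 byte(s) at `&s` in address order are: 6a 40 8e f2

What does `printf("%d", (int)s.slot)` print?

[0]=0x6a [1]=0x40 [2]=0x8e [3]=0xf2 (little-endian) → word 0xf28e406a
slot [0+:16] = (word>>0) & 0xffff = 16490  ←
lvl [16+:16] = (word>>16) & 0xffff = 62094
slot signed 16b, MSB=0: value = 16490

16490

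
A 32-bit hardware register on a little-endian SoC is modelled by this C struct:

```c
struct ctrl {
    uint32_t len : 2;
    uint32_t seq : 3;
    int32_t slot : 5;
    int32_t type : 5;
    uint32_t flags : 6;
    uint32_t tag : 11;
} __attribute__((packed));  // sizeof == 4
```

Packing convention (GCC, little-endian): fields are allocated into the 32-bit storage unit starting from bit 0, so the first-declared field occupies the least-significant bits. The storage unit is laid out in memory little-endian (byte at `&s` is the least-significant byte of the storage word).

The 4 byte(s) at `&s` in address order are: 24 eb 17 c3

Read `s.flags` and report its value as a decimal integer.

[0]=0x24 [1]=0xeb [2]=0x17 [3]=0xc3 (little-endian) → word 0xc317eb24
len [0+:2] = (word>>0) & 0x3 = 0
seq [2+:3] = (word>>2) & 0x7 = 1
slot [5+:5] = (word>>5) & 0x1f = 25
type [10+:5] = (word>>10) & 0x1f = 26
flags [15+:6] = (word>>15) & 0x3f = 47  ←
tag [21+:11] = (word>>21) & 0x7ff = 1560

47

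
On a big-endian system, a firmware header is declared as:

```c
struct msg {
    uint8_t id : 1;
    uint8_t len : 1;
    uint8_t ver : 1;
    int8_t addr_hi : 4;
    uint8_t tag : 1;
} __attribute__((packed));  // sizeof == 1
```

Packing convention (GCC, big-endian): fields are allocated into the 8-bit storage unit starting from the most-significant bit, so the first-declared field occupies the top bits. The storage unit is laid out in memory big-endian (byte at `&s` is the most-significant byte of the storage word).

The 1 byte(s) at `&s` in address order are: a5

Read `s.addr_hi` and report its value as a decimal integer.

2

[0]=0xa5 (big-endian) → word 0xa5
id:1 @ bit 7 → (0xa5>>7)&0x1 = 0x1
len:1 @ bit 6 → (0xa5>>6)&0x1 = 0x0
ver:1 @ bit 5 → (0xa5>>5)&0x1 = 0x1
addr_hi:4 @ bit 1 → (0xa5>>1)&0xf = 0x2  ←
tag:1 @ bit 0 → (0xa5>>0)&0x1 = 0x1
addr_hi signed 4b, MSB=0: value = 2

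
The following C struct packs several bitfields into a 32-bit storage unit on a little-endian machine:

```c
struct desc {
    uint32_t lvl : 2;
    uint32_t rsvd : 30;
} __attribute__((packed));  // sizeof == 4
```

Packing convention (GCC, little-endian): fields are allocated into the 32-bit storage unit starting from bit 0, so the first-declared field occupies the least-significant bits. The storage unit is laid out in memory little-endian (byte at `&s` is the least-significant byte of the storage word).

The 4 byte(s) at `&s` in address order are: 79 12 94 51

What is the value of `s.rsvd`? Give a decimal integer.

[0]=0x79 [1]=0x12 [2]=0x94 [3]=0x51 (little-endian) → word 0x51941279
lvl [0+:2] = (word>>0) & 0x3 = 1
rsvd [2+:30] = (word>>2) & 0x3fffffff = 342164638  ←

342164638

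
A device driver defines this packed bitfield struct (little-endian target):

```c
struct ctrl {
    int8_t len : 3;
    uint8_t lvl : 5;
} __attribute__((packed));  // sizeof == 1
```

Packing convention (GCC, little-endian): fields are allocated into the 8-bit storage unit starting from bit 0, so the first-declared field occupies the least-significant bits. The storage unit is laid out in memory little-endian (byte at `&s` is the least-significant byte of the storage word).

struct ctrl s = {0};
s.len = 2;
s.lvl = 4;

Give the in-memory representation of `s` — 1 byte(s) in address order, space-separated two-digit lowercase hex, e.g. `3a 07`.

22

len:3 = 2 → 0x2 << 0 → word 0x02
lvl:5 = 4 → 0x4 << 3 → word 0x22
word = 0x22 → little-endian bytes:
  [0]=0x22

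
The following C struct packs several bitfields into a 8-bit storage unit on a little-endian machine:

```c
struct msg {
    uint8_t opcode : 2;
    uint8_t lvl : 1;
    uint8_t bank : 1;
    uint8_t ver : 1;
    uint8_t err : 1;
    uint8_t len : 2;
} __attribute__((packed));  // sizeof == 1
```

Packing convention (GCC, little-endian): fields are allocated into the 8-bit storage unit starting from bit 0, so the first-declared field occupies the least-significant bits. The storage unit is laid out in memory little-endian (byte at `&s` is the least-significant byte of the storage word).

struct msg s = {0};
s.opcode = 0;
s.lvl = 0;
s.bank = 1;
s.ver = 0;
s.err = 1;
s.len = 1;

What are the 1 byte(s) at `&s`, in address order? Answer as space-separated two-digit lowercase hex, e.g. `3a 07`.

68

opcode:2 = 0 → 0x0 << 0 → word 0x00
lvl:1 = 0 → 0x0 << 2 → word 0x00
bank:1 = 1 → 0x1 << 3 → word 0x08
ver:1 = 0 → 0x0 << 4 → word 0x08
err:1 = 1 → 0x1 << 5 → word 0x28
len:2 = 1 → 0x1 << 6 → word 0x68
word = 0x68 → little-endian bytes:
  [0]=0x68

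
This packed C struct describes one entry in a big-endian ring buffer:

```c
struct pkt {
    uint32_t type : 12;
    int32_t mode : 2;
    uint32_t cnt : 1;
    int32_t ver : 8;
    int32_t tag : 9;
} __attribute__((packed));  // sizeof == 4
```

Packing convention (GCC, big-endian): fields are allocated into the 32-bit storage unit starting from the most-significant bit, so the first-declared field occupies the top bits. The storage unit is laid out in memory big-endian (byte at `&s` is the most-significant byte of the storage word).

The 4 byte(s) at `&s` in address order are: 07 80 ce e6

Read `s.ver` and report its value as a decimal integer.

[0]=0x07 [1]=0x80 [2]=0xce [3]=0xe6 (big-endian) → word 0x0780cee6
type [20+:12] = (word>>20) & 0xfff = 120
mode [18+:2] = (word>>18) & 0x3 = 0
cnt [17+:1] = (word>>17) & 0x1 = 0
ver [9+:8] = (word>>9) & 0xff = 103  ←
tag [0+:9] = (word>>0) & 0x1ff = 230
ver signed 8b, MSB=0: value = 103

103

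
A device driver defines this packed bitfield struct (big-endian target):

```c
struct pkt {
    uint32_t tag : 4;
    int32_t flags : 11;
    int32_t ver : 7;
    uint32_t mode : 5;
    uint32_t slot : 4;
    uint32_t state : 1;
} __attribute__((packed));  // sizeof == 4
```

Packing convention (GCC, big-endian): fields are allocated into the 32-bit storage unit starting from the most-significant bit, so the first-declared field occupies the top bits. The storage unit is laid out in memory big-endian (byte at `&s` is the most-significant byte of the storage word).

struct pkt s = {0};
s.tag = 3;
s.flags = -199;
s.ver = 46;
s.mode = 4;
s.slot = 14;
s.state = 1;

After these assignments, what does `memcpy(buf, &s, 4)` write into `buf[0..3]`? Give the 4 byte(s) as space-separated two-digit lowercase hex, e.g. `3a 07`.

3e 72 b8 9d

tag:4 = 3 → 0x3 << 28 → word 0x30000000
flags:11 = -199 → 0x739 << 17 → word 0x3e720000
ver:7 = 46 → 0x2e << 10 → word 0x3e72b800
mode:5 = 4 → 0x4 << 5 → word 0x3e72b880
slot:4 = 14 → 0xe << 1 → word 0x3e72b89c
state:1 = 1 → 0x1 << 0 → word 0x3e72b89d
word = 0x3e72b89d → big-endian bytes:
  [0]=0x3e  [1]=0x72  [2]=0xb8  [3]=0x9d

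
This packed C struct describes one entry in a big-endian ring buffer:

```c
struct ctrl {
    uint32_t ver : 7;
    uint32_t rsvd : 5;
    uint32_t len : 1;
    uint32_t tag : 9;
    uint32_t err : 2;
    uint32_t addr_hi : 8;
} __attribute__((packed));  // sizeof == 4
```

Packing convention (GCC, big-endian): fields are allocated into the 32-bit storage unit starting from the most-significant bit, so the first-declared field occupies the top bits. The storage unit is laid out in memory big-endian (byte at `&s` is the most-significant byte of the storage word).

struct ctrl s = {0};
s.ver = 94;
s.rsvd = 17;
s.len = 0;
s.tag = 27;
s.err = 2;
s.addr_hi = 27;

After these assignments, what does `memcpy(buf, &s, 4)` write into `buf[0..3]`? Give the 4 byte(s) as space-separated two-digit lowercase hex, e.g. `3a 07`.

ver (7b) val=94 bits=0x5e at bit 25: 0xbc000000
rsvd (5b) val=17 bits=0x11 at bit 20: 0xbd100000
len (1b) val=0 bits=0x0 at bit 19: 0xbd100000
tag (9b) val=27 bits=0x1b at bit 10: 0xbd106c00
err (2b) val=2 bits=0x2 at bit 8: 0xbd106e00
addr_hi (8b) val=27 bits=0x1b at bit 0: 0xbd106e1b
word = 0xbd106e1b → big-endian bytes:
  [0]=0xbd  [1]=0x10  [2]=0x6e  [3]=0x1b

bd 10 6e 1b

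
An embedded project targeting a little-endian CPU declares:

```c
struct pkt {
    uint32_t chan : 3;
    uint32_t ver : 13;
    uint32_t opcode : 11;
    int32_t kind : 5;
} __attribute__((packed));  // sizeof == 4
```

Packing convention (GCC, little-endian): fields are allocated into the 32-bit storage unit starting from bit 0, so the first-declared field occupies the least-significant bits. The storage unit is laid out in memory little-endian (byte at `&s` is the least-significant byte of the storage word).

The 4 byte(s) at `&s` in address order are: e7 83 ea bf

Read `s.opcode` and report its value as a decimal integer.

2026

[0]=0xe7 [1]=0x83 [2]=0xea [3]=0xbf (little-endian) → word 0xbfea83e7
chan:3 @ bit 0 → (0xbfea83e7>>0)&0x7 = 0x7
ver:13 @ bit 3 → (0xbfea83e7>>3)&0x1fff = 0x107c
opcode:11 @ bit 16 → (0xbfea83e7>>16)&0x7ff = 0x7ea  ←
kind:5 @ bit 27 → (0xbfea83e7>>27)&0x1f = 0x17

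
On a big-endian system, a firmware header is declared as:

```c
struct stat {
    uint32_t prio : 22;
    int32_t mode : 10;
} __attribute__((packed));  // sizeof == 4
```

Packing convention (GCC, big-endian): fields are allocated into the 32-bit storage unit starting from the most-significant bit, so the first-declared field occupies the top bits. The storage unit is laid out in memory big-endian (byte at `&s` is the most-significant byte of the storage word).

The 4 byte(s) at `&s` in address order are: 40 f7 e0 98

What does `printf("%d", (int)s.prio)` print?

1064440

[0]=0x40 [1]=0xf7 [2]=0xe0 [3]=0x98 (big-endian) → word 0x40f7e098
prio [10+:22] = (word>>10) & 0x3fffff = 1064440  ←
mode [0+:10] = (word>>0) & 0x3ff = 152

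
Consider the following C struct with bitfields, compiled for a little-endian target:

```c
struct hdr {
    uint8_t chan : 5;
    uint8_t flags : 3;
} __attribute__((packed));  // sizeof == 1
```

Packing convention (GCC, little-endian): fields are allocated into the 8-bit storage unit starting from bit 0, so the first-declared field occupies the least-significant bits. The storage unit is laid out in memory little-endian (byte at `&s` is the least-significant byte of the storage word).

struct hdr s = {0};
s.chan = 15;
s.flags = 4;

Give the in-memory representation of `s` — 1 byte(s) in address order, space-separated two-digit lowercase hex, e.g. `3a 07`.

chan (5b) val=15 bits=0xf at bit 0: 0x0f
flags (3b) val=4 bits=0x4 at bit 5: 0x8f
word = 0x8f → little-endian bytes:
  [0]=0x8f

8f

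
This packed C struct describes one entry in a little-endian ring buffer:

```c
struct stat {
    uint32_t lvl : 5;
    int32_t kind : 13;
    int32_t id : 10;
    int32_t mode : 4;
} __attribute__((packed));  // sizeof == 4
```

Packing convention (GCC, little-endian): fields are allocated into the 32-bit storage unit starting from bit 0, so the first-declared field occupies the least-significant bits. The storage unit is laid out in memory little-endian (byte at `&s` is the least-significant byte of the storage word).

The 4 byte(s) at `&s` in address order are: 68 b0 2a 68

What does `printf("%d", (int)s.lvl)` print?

[0]=0x68 [1]=0xb0 [2]=0x2a [3]=0x68 (little-endian) → word 0x682ab068
lvl:5 @ bit 0 → (0x682ab068>>0)&0x1f = 0x8  ←
kind:13 @ bit 5 → (0x682ab068>>5)&0x1fff = 0x1583
id:10 @ bit 18 → (0x682ab068>>18)&0x3ff = 0x20a
mode:4 @ bit 28 → (0x682ab068>>28)&0xf = 0x6

8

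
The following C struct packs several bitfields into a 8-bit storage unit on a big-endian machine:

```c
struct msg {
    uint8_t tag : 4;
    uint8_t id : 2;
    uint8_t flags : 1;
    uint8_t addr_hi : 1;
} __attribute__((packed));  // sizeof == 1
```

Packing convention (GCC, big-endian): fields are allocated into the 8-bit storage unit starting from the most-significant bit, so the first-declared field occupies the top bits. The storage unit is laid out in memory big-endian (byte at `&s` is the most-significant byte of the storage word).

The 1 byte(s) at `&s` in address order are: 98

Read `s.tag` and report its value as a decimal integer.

[0]=0x98 (big-endian) → word 0x98
tag [4+:4] = (word>>4) & 0xf = 9  ←
id [2+:2] = (word>>2) & 0x3 = 2
flags [1+:1] = (word>>1) & 0x1 = 0
addr_hi [0+:1] = (word>>0) & 0x1 = 0

9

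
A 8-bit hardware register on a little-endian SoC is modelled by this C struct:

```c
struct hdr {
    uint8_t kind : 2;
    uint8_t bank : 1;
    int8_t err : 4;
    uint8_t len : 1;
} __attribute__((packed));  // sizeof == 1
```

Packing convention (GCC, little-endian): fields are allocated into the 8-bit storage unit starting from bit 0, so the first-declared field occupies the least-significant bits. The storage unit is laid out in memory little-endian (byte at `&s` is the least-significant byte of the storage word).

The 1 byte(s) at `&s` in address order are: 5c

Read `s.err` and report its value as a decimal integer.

[0]=0x5c (little-endian) → word 0x5c
kind [0+:2] = (word>>0) & 0x3 = 0
bank [2+:1] = (word>>2) & 0x1 = 1
err [3+:4] = (word>>3) & 0xf = 11  ←
len [7+:1] = (word>>7) & 0x1 = 0
err signed 4b, MSB=1: 11 - 16 = -5

-5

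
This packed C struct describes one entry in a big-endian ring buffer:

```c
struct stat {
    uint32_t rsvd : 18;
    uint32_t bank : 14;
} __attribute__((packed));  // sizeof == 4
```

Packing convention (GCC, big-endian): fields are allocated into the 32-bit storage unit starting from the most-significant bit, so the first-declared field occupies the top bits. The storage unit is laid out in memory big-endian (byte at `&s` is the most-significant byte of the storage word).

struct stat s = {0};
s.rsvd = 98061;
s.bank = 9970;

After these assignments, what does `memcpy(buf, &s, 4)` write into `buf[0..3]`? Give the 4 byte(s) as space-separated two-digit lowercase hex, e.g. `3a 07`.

rsvd (18b) val=98061 bits=0x17f0d at bit 14: 0x5fc34000
bank (14b) val=9970 bits=0x26f2 at bit 0: 0x5fc366f2
word = 0x5fc366f2 → big-endian bytes:
  [0]=0x5f  [1]=0xc3  [2]=0x66  [3]=0xf2

5f c3 66 f2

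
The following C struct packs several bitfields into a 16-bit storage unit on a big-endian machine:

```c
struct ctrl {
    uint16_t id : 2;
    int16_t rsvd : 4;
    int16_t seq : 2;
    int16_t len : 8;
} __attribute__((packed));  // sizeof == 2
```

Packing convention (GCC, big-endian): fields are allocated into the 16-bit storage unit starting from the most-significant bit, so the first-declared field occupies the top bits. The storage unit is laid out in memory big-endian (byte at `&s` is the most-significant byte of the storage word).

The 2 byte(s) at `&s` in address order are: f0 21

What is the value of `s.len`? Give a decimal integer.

33

[0]=0xf0 [1]=0x21 (big-endian) → word 0xf021
id [14+:2] = (word>>14) & 0x3 = 3
rsvd [10+:4] = (word>>10) & 0xf = 12
seq [8+:2] = (word>>8) & 0x3 = 0
len [0+:8] = (word>>0) & 0xff = 33  ←
len signed 8b, MSB=0: value = 33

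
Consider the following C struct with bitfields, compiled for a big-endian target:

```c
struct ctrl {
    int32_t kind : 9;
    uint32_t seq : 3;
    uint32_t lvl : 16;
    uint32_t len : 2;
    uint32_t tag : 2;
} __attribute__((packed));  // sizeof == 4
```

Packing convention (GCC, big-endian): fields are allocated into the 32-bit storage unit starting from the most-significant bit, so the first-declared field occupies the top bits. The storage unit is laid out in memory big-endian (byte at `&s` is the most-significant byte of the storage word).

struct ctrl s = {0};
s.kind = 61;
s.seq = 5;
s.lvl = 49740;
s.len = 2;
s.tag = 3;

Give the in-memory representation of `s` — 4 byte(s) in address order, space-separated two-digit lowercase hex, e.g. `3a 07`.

1e dc 24 cb

[23+:9] kind=61 & 0x1ff = 0x3d; word=0x1e800000
[20+:3] seq=5 & 0x7 = 0x5; word=0x1ed00000
[4+:16] lvl=49740 & 0xffff = 0xc24c; word=0x1edc24c0
[2+:2] len=2 & 0x3 = 0x2; word=0x1edc24c8
[0+:2] tag=3 & 0x3 = 0x3; word=0x1edc24cb
word = 0x1edc24cb → big-endian bytes:
  [0]=0x1e  [1]=0xdc  [2]=0x24  [3]=0xcb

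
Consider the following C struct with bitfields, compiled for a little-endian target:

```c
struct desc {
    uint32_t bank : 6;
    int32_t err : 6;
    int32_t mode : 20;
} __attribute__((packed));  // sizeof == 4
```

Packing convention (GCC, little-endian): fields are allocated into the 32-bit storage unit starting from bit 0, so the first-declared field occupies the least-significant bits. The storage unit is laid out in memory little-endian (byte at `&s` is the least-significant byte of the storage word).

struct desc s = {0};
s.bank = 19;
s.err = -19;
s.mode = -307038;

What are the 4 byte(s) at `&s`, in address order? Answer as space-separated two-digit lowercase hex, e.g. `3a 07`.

bank:6 = 19 → 0x13 << 0 → word 0x00000013
err:6 = -19 → 0x2d << 6 → word 0x00000b53
mode:20 = -307038 → 0xb50a2 << 12 → word 0xb50a2b53
word = 0xb50a2b53 → little-endian bytes:
  [0]=0x53  [1]=0x2b  [2]=0x0a  [3]=0xb5

53 2b 0a b5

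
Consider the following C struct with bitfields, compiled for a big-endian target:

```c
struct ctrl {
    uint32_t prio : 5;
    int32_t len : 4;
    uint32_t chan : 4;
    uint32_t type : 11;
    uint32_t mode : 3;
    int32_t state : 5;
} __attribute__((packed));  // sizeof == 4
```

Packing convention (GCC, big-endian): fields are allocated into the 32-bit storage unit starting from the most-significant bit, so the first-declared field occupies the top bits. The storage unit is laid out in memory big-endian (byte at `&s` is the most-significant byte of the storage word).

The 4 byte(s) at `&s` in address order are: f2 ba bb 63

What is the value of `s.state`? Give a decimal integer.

[0]=0xf2 [1]=0xba [2]=0xbb [3]=0x63 (big-endian) → word 0xf2babb63
prio [27+:5] = (word>>27) & 0x1f = 30
len [23+:4] = (word>>23) & 0xf = 5
chan [19+:4] = (word>>19) & 0xf = 7
type [8+:11] = (word>>8) & 0x7ff = 699
mode [5+:3] = (word>>5) & 0x7 = 3
state [0+:5] = (word>>0) & 0x1f = 3  ←
state signed 5b, MSB=0: value = 3

3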